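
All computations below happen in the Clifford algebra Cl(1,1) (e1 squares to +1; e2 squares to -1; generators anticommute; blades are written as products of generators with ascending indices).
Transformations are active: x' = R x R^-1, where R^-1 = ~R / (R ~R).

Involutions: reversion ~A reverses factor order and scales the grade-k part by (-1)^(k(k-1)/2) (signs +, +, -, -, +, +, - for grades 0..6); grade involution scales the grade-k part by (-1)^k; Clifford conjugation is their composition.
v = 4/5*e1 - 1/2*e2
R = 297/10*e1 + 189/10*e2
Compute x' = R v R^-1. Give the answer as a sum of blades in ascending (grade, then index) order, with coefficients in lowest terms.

~R = 297/10*e1 + 189/10*e2, and R ~R = 13122/25, so R^-1 = ~R / (13122/25).
R v = 3321/100 - 2997/100*e1 e2
Answer: 71/24*e1 + 347/120*e2


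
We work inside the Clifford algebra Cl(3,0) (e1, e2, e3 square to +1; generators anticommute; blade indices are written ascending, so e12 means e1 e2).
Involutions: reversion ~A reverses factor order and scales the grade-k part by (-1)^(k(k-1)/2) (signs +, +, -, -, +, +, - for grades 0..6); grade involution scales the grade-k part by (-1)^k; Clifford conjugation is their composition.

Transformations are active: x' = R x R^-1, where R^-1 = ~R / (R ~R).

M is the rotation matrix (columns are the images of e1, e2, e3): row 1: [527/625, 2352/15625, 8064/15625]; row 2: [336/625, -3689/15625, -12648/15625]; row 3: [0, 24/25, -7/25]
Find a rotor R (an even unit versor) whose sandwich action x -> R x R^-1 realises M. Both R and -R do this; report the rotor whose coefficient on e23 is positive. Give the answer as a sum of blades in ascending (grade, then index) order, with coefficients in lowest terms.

Method: write R = a + b12*e12 + b13*e13 + b23*e23 with a^2 + b12^2 + b13^2 + b23^2 = 1 (so R^-1 = ~R). Expanding the columns R e_j ~R gives tr M = 4a^2 - 1 and, from the antisymmetric part, M21 - M12 = -4a*b12, M13 - M31 = 4a*b13, M32 - M23 = -4a*b23.
Here tr M = 5111/15625, so a^2 = (1 + tr M)/4 = 5184/15625 and a = ±72/125. Taking a = 72/125: M21 - M12 = 6048/15625, M13 - M31 = 8064/15625, M32 - M23 = 27648/15625, giving b12 = -21/125, b13 = 28/125, b23 = -96/125, i.e. R = 72/125 - 21/125*e12 + 28/125*e13 - 96/125*e23.
Its e23 coefficient is negative, so report the other preimage -R.
Answer: -72/125 + 21/125*e12 - 28/125*e13 + 96/125*e23. Note: both R and -R realise this M (trace 5111/15625); the covering map identifies them, and the e23-coefficient sign is the tie-breaker.


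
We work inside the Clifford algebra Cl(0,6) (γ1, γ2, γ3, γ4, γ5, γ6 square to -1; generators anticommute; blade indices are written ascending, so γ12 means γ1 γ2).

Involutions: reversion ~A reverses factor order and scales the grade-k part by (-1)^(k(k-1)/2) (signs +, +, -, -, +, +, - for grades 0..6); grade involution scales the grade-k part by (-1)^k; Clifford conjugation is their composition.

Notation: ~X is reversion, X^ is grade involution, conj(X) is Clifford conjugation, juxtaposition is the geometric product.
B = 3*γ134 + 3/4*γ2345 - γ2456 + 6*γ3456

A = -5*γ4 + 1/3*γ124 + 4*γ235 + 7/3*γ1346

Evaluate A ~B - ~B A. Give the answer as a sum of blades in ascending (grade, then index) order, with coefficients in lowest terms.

first term: -3*γ4 + 7*γ6 - 15*γ13 - 14*γ15 + γ23 + 1/4*γ135 + 1/3*γ156 + 15/4*γ235 + 24*γ246 + 5*γ256 + 4*γ346 - 30*γ356 + 7/3*γ1235 - 12*γ1245 - 7/4*γ1256 + 2*γ12356
second term: 3*γ4 - 7*γ6 - 15*γ13 + 14*γ15 - γ23 + 1/4*γ135 + 1/3*γ156 - 15/4*γ235 + 24*γ246 - 5*γ256 + 4*γ346 + 30*γ356 + 7/3*γ1235 - 12*γ1245 - 7/4*γ1256 - 2*γ12356
Answer: -6*γ4 + 14*γ6 - 28*γ15 + 2*γ23 + 15/2*γ235 + 10*γ256 - 60*γ356 + 4*γ12356


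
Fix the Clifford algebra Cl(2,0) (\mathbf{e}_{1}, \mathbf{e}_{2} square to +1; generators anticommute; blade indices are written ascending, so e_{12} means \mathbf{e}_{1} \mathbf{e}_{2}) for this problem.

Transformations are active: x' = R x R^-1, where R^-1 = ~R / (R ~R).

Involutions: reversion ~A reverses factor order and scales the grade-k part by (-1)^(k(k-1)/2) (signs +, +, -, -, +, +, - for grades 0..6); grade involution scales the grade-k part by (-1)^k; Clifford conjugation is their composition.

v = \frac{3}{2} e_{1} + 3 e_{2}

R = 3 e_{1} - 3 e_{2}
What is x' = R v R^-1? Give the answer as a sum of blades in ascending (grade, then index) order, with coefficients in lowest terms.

~R = 3 e_{1} - 3 e_{2}, and R ~R = 18, so R^-1 = ~R / (18).
R v = -\frac{9}{2} + \frac{27}{2} e_{12}
Answer: -3 e_{1} - \frac{3}{2} e_{2}


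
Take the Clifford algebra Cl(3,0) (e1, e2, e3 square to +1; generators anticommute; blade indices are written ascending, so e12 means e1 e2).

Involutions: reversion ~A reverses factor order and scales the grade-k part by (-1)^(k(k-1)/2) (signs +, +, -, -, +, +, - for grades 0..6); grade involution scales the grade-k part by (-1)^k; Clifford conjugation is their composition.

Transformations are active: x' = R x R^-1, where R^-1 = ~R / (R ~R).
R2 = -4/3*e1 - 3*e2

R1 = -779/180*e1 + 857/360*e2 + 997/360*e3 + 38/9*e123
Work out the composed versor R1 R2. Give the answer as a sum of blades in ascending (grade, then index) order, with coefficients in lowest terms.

Distribute over the terms of R2 (each basis-blade product reordered to ascending indices, repeated generators contracted through their squares):
R1 (-4/3*e1) = 779/135 + 857/270*e12 + 997/270*e13 - 152/27*e23
R1 (-3*e2) = -857/120 + 779/60*e12 + 38/3*e13 + 997/120*e23
Summing the partial products and collecting blades:
Answer: -1481/1080 + 1745/108*e12 + 4417/270*e13 + 2893/1080*e23


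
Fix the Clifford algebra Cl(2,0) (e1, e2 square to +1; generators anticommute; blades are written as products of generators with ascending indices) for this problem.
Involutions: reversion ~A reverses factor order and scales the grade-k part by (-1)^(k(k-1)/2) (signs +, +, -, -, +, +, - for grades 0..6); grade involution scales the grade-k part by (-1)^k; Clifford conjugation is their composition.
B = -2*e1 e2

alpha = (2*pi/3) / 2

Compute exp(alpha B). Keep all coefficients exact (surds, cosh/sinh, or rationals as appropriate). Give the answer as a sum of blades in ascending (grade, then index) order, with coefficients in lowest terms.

B^2 = (-2)^2*(e1 e2)^2 = 4*(-1) = -4 (a basis 2-blade squares to minus the product of its generators' squares).
B^2 = -4 — a negative square means the series sums to a rotation: l = 2, alpha*l = 2*pi/3, so exp(alpha B) = cos(2*pi/3) + (sin(2*pi/3)/2)*B = -1/2 + (sqrt(3)/4)*B.
Answer: -1/2 - sqrt(3)/2*e1 e2


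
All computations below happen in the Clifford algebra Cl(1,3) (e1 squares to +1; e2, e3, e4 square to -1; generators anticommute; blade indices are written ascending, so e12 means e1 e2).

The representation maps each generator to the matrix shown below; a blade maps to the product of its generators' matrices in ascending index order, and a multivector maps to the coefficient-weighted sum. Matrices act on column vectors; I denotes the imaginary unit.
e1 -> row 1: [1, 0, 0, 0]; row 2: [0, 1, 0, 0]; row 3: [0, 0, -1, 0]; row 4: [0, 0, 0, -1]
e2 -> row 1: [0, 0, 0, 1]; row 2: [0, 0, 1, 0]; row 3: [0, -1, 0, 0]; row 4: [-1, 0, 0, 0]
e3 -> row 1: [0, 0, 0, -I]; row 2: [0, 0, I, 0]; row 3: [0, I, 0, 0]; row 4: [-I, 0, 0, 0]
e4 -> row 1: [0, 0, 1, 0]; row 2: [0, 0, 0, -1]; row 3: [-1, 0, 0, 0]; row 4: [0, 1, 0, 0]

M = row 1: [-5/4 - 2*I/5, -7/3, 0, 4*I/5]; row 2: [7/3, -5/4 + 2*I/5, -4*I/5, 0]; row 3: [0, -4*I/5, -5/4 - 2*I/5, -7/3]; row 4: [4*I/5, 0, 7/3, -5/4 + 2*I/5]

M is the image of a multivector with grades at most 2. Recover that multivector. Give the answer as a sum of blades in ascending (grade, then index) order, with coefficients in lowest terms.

Method: the blade images are trace-orthogonal — tr(rho(e_A) rho(e_B)^-1) = 4 if A = B and 0 otherwise — and rho(e_A)^-1 = (e_A)^2 * rho(e_A) with (e_A)^2 = +1 or -1, so the coefficient of e_A in the preimage is (e_A)^2 * tr(M rho(e_A))/4.
Nonzero projections over blades of grade <= 2: 1: (1)^2 = +1, tr(M 1) = -5, coefficient -5/4; e3: (e3)^2 = -1, tr(M rho(e3)) = 16/5, coefficient -4/5; e23: (e23)^2 = -1, tr(M rho(e23)) = -8/5, coefficient 2/5; e24: (e24)^2 = -1, tr(M rho(e24)) = 28/3, coefficient -7/3. Every other blade of grade <= 2 projects to 0.
Answer: -5/4 - 4/5*e3 + 2/5*e23 - 7/3*e24


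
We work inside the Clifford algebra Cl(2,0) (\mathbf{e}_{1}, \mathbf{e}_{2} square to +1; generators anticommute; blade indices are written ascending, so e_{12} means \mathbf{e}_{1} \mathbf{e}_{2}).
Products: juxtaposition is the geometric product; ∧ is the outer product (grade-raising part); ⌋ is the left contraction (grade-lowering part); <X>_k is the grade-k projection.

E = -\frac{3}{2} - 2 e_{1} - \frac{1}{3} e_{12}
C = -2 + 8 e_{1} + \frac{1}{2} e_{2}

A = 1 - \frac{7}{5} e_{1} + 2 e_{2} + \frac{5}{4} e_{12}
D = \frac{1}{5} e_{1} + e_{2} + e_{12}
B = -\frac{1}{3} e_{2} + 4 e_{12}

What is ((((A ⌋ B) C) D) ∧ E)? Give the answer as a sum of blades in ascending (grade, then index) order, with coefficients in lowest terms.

step 1: -\frac{17}{3} - 8 e_{1} - \frac{89}{15} e_{2} + 4 e_{12}
step 2: -\frac{1669}{30} - \frac{82}{3} e_{1} - \frac{689}{30} e_{2} + \frac{532}{15} e_{12}
step 3: -\frac{639}{10} + \frac{3548}{75} e_{1} - \frac{4503}{50} e_{2} - \frac{5878}{75} e_{12}
step 4: \frac{1917}{20} + \frac{1421}{25} e_{1} + \frac{13509}{100} e_{2} - \frac{2063}{50} e_{12}
Answer: \frac{1917}{20} + \frac{1421}{25} e_{1} + \frac{13509}{100} e_{2} - \frac{2063}{50} e_{12}


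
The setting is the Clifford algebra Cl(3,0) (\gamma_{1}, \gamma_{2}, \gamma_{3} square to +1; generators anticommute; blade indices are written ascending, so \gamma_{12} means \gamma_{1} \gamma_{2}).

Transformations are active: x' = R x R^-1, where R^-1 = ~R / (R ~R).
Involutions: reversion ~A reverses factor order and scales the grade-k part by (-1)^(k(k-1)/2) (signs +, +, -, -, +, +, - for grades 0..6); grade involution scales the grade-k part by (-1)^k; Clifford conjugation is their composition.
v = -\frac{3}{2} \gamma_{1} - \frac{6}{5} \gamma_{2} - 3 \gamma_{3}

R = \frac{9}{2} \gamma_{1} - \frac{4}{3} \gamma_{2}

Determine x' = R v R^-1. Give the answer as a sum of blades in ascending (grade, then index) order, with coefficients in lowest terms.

~R = \frac{9}{2} \gamma_{1} - \frac{4}{3} \gamma_{2}, and R ~R = \frac{793}{36}, so R^-1 = ~R / (\frac{793}{36}).
R v = -\frac{103}{20} - \frac{37}{5} \gamma_{12} - \frac{27}{2} \gamma_{13} + 4 \gamma_{23}
Answer: -\frac{4791}{7930} \gamma_{1} + \frac{1446}{793} \gamma_{2} + 3 \gamma_{3}


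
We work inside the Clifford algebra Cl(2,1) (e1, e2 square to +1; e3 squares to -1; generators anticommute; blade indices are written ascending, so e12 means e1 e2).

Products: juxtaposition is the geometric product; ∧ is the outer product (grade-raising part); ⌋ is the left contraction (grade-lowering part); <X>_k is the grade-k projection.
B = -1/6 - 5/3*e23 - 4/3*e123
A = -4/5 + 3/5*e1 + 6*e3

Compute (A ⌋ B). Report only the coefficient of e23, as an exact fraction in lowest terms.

step 1: 2/15 - 10*e2 + 8*e12 + 8/15*e23 + 16/15*e123
Answer: 8/15


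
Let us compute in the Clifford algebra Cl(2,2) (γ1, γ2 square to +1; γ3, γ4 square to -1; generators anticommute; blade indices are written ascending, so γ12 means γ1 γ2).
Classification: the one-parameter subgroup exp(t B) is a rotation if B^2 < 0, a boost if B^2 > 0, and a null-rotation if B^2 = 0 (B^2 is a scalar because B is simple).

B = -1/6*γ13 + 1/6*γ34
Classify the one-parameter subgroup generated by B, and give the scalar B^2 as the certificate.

B^2 term by term: the squares give (-1/6)^2*(γ13)^2 + (1/6)^2*(γ34)^2 = 1/36*(+1) + 1/36*(-1) = 0 (each basis 2-blade squares to minus the product of its generators' squares); cross terms between blades sharing an index anticommute and cancel. So B^2 = 0.
Answer: null-rotation, certificate B^2 = 0. The class reads off the invariant scalar 0 directly.


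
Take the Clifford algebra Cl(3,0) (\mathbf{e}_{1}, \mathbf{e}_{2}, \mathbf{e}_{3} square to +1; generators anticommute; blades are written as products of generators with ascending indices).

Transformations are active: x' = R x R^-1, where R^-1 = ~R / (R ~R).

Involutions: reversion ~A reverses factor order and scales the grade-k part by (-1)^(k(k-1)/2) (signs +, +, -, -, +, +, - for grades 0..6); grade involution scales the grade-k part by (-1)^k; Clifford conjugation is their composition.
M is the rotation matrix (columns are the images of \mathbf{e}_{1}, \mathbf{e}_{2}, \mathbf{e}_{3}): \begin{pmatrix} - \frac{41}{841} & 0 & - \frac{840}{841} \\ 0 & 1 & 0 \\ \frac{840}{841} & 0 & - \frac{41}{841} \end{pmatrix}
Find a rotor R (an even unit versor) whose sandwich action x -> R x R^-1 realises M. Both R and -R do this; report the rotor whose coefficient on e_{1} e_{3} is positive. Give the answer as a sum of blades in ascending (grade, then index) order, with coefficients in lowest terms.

Method: write R = a + b12*e_{1} e_{2} + b13*e_{1} e_{3} + b23*e_{2} e_{3} with a^2 + b12^2 + b13^2 + b23^2 = 1 (so R^-1 = ~R). Expanding the columns R e_j ~R gives tr M = 4a^2 - 1 and, from the antisymmetric part, M21 - M12 = -4a*b12, M13 - M31 = 4a*b13, M32 - M23 = -4a*b23.
Here tr M = \frac{759}{841}, so a^2 = (1 + tr M)/4 = \frac{400}{841} and a = ±\frac{20}{29}. Taking a = \frac{20}{29}: M21 - M12 = 0, M13 - M31 = -\frac{1680}{841}, M32 - M23 = 0, giving b12 = 0, b13 = -\frac{21}{29}, b23 = 0, i.e. R = \frac{20}{29} - \frac{21}{29} e_{1} e_{3}.
Its e_{1} e_{3} coefficient is negative, so report the other preimage -R.
Answer: -\frac{20}{29} + \frac{21}{29} e_{1} e_{3}. Uniqueness: Spin(3) -> SO(3) maps R and -R to the same rotation of trace \frac{759}{841}; fixing the sign of the e_{1} e_{3} coefficient removes the ambiguity.


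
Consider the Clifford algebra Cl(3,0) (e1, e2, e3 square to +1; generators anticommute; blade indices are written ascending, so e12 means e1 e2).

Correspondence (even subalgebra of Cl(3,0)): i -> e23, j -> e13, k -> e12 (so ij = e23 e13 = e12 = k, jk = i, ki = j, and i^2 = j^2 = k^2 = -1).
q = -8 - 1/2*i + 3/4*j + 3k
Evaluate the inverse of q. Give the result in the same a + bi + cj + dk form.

In blades: q = -8 + 3*e12 + 3/4*e13 - 1/2*e23.
With qbar = -8 - 3*e12 - 3/4*e13 + 1/2*e23 (scalar fixed, mapped units negated), q qbar = 1181/16 (the sum of squared coefficients), so q^-1 = qbar / (1181/16) = -128/1181 - 48/1181*e12 - 12/1181*e13 + 8/1181*e23; translating back:
Answer: -128/1181 + 8/1181*i - 12/1181*j - 48/1181*k


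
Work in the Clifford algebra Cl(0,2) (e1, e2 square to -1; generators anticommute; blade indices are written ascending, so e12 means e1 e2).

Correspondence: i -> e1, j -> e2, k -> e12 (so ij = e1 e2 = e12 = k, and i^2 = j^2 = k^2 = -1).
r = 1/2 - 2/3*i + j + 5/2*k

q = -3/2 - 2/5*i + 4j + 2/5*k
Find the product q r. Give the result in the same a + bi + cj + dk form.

In blades: q = -3/2 - 2/5*e1 + 4*e2 + 2/5*e12, r = 1/2 - 2/3*e1 + e2 + 5/2*e12.
Distribute q over r term by term (generator squares from the signature, products reordered to ascending indices): (-3/2)*r = -3/4 + e1 - 3/2*e2 - 15/4*e12; (-2/5*e1)*r = -4/15 - 1/5*e1 + e2 - 2/5*e12; (4*e2)*r = -4 + 10*e1 + 2*e2 + 8/3*e12; (2/5*e12)*r = -1 - 2/5*e1 - 4/15*e2 + 1/5*e12.
Sum: -361/60 + 52/5*e1 + 37/30*e2 - 77/60*e12; translating back through the correspondence:
Answer: -361/60 + 52/5*i + 37/30*j - 77/60*k


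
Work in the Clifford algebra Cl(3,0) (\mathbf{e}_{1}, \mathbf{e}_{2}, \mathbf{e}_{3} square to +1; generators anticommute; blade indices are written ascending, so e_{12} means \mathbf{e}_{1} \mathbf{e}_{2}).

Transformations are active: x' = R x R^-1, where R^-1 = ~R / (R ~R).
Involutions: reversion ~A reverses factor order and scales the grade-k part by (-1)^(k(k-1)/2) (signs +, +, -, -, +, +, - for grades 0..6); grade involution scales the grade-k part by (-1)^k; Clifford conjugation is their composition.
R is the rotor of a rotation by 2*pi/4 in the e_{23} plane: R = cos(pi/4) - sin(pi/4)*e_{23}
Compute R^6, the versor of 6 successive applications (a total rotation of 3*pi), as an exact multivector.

Because a rotor carries half the rotation angle, composing 6 copies of this e_{23}-plane rotor multiplies the phase: 6*(pi/4) = \frac{3 \pi}{2}, hence R^6 = cos(\frac{3 \pi}{2}) - sin(\frac{3 \pi}{2})*e_{23}.
cos(\frac{3 \pi}{2}) = 0 and sin(\frac{3 \pi}{2}) = -1, so R^6 = e_{23}. The net rotation is 1*pi (after discarding 1 full turn, each of which contributes a factor -1 to the rotor); the rotor keeps the half-angle phase exactly.
Answer: e_{23}


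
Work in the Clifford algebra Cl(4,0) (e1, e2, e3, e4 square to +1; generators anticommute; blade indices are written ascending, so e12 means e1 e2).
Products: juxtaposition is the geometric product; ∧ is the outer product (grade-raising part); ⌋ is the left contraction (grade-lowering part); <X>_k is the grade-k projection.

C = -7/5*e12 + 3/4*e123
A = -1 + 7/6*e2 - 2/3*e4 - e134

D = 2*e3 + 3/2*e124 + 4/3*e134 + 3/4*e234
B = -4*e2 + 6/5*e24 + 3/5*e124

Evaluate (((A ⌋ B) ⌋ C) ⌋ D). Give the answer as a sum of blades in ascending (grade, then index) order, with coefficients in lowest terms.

step 1: -14/3 + 24/5*e2 + 7/5*e4 - 2/5*e12 - 7/10*e14 - 6/5*e24 - 3/5*e124
step 2: -14/25 + 168/25*e1 + 3/10*e3 + 98/15*e12 - 18/5*e13 - 7/2*e123
step 3: 3/5 - 28/25*e3 - 5*e4 - 2/5*e14 + 1971/200*e24 + 224/25*e34 - 21/25*e124 - 56/75*e134 - 21/50*e234
Answer: 3/5 - 28/25*e3 - 5*e4 - 2/5*e14 + 1971/200*e24 + 224/25*e34 - 21/25*e124 - 56/75*e134 - 21/50*e234


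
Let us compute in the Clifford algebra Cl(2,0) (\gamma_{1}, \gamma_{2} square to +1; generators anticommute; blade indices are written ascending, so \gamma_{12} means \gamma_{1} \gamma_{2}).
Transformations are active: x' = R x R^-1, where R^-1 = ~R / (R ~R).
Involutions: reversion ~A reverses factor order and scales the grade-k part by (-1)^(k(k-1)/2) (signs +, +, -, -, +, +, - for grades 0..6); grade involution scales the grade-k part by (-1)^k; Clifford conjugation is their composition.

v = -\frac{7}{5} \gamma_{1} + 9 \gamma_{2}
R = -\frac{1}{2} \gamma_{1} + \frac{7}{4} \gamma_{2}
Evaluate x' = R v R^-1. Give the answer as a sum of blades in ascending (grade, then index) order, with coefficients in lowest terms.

~R = -\frac{1}{2} \gamma_{1} + \frac{7}{4} \gamma_{2}, and R ~R = \frac{53}{16}, so R^-1 = ~R / (\frac{53}{16}).
R v = \frac{329}{20} - \frac{41}{20} \gamma_{12}
Answer: -\frac{189}{53} \gamma_{1} + \frac{2221}{265} \gamma_{2}


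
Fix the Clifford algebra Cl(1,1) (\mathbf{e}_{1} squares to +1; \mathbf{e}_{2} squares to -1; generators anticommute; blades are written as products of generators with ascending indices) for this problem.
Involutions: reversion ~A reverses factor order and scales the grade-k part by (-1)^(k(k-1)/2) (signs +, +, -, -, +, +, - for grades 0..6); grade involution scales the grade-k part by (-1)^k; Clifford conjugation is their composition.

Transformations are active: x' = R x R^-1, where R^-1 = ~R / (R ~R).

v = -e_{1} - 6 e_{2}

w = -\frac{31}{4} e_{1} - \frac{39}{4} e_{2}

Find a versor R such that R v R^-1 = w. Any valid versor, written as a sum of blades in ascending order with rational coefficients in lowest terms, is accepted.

Sketch: the shared square -35 makes R = v + w = -\frac{35}{4} e_{1} - \frac{63}{4} e_{2} the natural versor; its sandwich fixes that direction, negates (v - w)/2, and sends v to w.
Answer: -\frac{35}{4} e_{1} - \frac{63}{4} e_{2}


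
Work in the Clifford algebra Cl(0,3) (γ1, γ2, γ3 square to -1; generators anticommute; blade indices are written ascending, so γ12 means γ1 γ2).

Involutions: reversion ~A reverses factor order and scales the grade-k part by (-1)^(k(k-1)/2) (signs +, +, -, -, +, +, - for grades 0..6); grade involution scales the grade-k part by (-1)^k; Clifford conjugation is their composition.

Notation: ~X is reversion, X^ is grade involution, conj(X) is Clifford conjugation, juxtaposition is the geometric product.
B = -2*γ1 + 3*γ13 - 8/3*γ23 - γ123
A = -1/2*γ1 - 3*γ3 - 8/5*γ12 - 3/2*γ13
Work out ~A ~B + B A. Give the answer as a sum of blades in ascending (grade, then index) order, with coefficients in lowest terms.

first term: 7/2 + 9*γ1 - 97/10*γ2 - 61/10*γ3 + 7*γ12 - 154/15*γ13 - 43/10*γ23 - 4/3*γ123
second term: 7/2 + 9*γ1 - 97/10*γ2 - 61/10*γ3 - 7*γ12 + 154/15*γ13 + 43/10*γ23 + 4/3*γ123
Answer: 7 + 18*γ1 - 97/5*γ2 - 61/5*γ3


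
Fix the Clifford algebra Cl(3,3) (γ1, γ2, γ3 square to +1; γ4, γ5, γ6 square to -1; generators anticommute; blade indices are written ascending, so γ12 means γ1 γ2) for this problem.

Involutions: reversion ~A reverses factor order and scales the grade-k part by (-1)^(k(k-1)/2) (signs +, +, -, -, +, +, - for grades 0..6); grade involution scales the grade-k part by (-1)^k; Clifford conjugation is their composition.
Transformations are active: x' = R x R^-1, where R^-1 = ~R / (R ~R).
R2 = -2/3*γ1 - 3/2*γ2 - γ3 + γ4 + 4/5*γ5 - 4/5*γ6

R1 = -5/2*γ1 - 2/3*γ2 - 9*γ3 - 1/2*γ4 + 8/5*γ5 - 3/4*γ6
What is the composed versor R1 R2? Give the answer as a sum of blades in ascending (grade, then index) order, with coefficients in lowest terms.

Distribute over the terms of R1 (each basis-blade product reordered to ascending indices, repeated generators contracted through their squares):
(-5/2*γ1) R2 = 5/3 + 15/4*γ12 + 5/2*γ13 - 5/2*γ14 - 2*γ15 + 2*γ16
(-2/3*γ2) R2 = 1 - 4/9*γ12 + 2/3*γ23 - 2/3*γ24 - 8/15*γ25 + 8/15*γ26
(-9*γ3) R2 = 9 - 6*γ13 - 27/2*γ23 - 9*γ34 - 36/5*γ35 + 36/5*γ36
(-1/2*γ4) R2 = 1/2 - 1/3*γ14 - 3/4*γ24 - 1/2*γ34 - 2/5*γ45 + 2/5*γ46
(8/5*γ5) R2 = -32/25 + 16/15*γ15 + 12/5*γ25 + 8/5*γ35 - 8/5*γ45 - 32/25*γ56
(-3/4*γ6) R2 = -3/5 - 1/2*γ16 - 9/8*γ26 - 3/4*γ36 + 3/4*γ46 + 3/5*γ56
Summing the partial products and collecting blades:
Answer: 1543/150 + 119/36*γ12 - 7/2*γ13 - 17/6*γ14 - 14/15*γ15 + 3/2*γ16 - 77/6*γ23 - 17/12*γ24 + 28/15*γ25 - 71/120*γ26 - 19/2*γ34 - 28/5*γ35 + 129/20*γ36 - 2*γ45 + 23/20*γ46 - 17/25*γ56


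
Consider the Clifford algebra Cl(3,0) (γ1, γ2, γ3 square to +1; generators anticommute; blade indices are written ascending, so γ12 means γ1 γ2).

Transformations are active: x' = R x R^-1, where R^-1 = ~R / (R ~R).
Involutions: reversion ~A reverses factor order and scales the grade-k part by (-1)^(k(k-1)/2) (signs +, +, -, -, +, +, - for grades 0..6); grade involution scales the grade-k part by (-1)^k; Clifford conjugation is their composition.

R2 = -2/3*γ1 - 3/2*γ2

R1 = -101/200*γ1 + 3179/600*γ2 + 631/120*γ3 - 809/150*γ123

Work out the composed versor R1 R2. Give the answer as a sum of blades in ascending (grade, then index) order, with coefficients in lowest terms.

Distribute over the terms of R2 (each basis-blade product reordered to ascending indices, repeated generators contracted through their squares):
R1 (-2/3*γ1) = 101/300 + 3179/900*γ12 + 631/180*γ13 + 809/225*γ23
R1 (-3/2*γ2) = -3179/400 + 303/400*γ12 - 809/100*γ13 + 631/80*γ23
Summing the partial products and collecting blades:
Answer: -9133/1200 + 15443/3600*γ12 - 2063/450*γ13 + 41339/3600*γ23


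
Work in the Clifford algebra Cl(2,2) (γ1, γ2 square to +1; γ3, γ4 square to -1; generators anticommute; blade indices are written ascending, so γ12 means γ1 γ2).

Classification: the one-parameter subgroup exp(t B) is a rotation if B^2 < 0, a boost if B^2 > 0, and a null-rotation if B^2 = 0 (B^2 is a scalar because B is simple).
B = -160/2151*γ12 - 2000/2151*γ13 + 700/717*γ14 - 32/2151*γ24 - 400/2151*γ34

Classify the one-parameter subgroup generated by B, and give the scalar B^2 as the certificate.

B^2 term by term: the squares give (-160/2151)^2*(γ12)^2 + (-2000/2151)^2*(γ13)^2 + (700/717)^2*(γ14)^2 + (-32/2151)^2*(γ24)^2 + (-400/2151)^2*(γ34)^2 = 25600/4626801*(-1) + 4000000/4626801*(+1) + 490000/514089*(+1) + 1024/4626801*(+1) + 160000/4626801*(-1) = 16/9 (each basis 2-blade squares to minus the product of its generators' squares); cross terms between blades sharing an index anticommute and cancel; the commuting (index-disjoint) pairs give grade-4 terms 2*c*c'*(blade product), which cancel blade by blade — γ1234: 128000/4626801 - 128000/4626801 = 0 — confirming B is simple. So B^2 = 16/9.
Answer: boost, certificate B^2 = 16/9. Why this suffices: the scalar 16/9 survives any versor conjugation, so its sign alone determines the class however B is presented.


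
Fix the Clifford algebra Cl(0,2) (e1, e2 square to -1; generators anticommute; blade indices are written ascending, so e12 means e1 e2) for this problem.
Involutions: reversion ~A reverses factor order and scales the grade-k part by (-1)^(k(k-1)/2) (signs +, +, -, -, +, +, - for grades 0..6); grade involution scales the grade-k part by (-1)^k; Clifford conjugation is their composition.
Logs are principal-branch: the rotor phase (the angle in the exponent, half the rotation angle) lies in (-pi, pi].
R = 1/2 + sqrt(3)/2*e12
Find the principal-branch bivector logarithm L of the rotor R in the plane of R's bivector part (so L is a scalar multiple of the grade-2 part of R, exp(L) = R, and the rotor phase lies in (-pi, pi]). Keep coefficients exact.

The scalar part of R is 1/2, which pins the rotor phase on the principal branch; dividing the bivector part by the sine of that phase recovers the unit plane, and L is the phase times that plane.
Concretely: cos(phase) = 1/2 gives phase = ±pi/3, and since phase/sin(phase) is even the sign is immaterial: L = (phase/sin(phase)) * <R>_2 = (2*sqrt(3)*pi/9) * <R>_2.
Answer: pi/3*e12


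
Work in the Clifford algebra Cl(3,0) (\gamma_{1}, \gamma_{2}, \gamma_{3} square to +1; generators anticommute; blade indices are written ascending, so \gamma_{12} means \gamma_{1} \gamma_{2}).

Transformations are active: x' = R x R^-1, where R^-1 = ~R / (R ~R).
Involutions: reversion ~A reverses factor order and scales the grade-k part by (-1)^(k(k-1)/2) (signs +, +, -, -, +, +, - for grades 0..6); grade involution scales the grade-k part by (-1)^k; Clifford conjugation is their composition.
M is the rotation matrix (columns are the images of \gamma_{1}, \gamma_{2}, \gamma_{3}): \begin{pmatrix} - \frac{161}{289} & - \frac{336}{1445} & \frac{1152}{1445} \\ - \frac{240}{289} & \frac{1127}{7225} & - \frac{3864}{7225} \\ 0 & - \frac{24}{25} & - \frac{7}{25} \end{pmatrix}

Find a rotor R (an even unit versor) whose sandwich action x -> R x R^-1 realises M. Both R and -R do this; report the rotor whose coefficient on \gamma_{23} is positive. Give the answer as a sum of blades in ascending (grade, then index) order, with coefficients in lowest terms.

Method: write R = a + b12*\gamma_{12} + b13*\gamma_{13} + b23*\gamma_{23} with a^2 + b12^2 + b13^2 + b23^2 = 1 (so R^-1 = ~R). Expanding the columns R e_j ~R gives tr M = 4a^2 - 1 and, from the antisymmetric part, M21 - M12 = -4a*b12, M13 - M31 = 4a*b13, M32 - M23 = -4a*b23.
Here tr M = -\frac{4921}{7225}, so a^2 = (1 + tr M)/4 = \frac{576}{7225} and a = ±\frac{24}{85}. Taking a = \frac{24}{85}: M21 - M12 = -\frac{864}{1445}, M13 - M31 = \frac{1152}{1445}, M32 - M23 = -\frac{3072}{7225}, giving b12 = \frac{9}{17}, b13 = \frac{12}{17}, b23 = \frac{32}{85}, i.e. R = \frac{24}{85} + \frac{9}{17} \gamma_{12} + \frac{12}{17} \gamma_{13} + \frac{32}{85} \gamma_{23}.
Its \gamma_{23} coefficient is already positive.
Answer: \frac{24}{85} + \frac{9}{17} \gamma_{12} + \frac{12}{17} \gamma_{13} + \frac{32}{85} \gamma_{23}. Note: both R and -R realise this M (trace -\frac{4921}{7225}); the covering map identifies them, and the \gamma_{23}-coefficient sign is the tie-breaker.


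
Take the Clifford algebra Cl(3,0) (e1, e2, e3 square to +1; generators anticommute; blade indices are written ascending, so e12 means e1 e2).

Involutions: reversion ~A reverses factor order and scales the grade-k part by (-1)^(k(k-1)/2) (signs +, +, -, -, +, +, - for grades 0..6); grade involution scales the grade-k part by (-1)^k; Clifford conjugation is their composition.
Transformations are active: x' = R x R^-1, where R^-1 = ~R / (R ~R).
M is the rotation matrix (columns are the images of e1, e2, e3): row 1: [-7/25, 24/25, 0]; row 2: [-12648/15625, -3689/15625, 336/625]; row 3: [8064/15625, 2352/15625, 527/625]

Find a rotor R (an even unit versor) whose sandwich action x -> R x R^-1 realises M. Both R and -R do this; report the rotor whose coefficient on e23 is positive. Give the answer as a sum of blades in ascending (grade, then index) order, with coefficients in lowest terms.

Method: write R = a + b12*e12 + b13*e13 + b23*e23 with a^2 + b12^2 + b13^2 + b23^2 = 1 (so R^-1 = ~R). Expanding the columns R e_j ~R gives tr M = 4a^2 - 1 and, from the antisymmetric part, M21 - M12 = -4a*b12, M13 - M31 = 4a*b13, M32 - M23 = -4a*b23.
Here tr M = 5111/15625, so a^2 = (1 + tr M)/4 = 5184/15625 and a = ±72/125. Taking a = 72/125: M21 - M12 = -27648/15625, M13 - M31 = -8064/15625, M32 - M23 = -6048/15625, giving b12 = 96/125, b13 = -28/125, b23 = 21/125, i.e. R = 72/125 + 96/125*e12 - 28/125*e13 + 21/125*e23.
Its e23 coefficient is already positive.
Answer: 72/125 + 96/125*e12 - 28/125*e13 + 21/125*e23. Why the constraint matters: R and -R act identically through the sandwich — M has trace 5111/15625 either way — so only the sign condition on e23 picks one of the two preimages.


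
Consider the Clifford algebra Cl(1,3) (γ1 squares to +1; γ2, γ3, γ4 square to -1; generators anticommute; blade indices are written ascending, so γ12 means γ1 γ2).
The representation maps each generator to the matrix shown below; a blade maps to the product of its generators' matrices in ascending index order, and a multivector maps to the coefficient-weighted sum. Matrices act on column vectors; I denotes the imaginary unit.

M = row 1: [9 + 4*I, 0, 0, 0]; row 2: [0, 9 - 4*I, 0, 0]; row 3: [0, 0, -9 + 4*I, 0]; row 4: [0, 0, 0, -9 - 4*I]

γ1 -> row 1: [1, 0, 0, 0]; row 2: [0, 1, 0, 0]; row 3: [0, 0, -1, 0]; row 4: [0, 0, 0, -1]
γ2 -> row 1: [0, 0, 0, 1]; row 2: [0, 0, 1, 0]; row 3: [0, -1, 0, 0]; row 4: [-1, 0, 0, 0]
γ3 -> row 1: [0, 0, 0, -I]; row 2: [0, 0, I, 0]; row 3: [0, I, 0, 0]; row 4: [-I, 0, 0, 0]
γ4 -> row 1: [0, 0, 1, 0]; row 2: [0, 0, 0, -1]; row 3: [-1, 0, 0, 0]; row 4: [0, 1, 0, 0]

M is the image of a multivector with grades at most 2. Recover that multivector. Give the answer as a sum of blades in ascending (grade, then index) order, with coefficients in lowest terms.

Method: the blade images are trace-orthogonal — tr(rho(e_A) rho(e_B)^-1) = 4 if A = B and 0 otherwise — and rho(e_A)^-1 = (e_A)^2 * rho(e_A) with (e_A)^2 = +1 or -1, so the coefficient of e_A in the preimage is (e_A)^2 * tr(M rho(e_A))/4.
Nonzero projections over blades of grade <= 2: γ1: (γ1)^2 = +1, tr(M rho(γ1)) = 36, coefficient 9; γ23: (γ23)^2 = -1, tr(M rho(γ23)) = 16, coefficient -4. Every other blade of grade <= 2 projects to 0.
Answer: 9*γ1 - 4*γ23


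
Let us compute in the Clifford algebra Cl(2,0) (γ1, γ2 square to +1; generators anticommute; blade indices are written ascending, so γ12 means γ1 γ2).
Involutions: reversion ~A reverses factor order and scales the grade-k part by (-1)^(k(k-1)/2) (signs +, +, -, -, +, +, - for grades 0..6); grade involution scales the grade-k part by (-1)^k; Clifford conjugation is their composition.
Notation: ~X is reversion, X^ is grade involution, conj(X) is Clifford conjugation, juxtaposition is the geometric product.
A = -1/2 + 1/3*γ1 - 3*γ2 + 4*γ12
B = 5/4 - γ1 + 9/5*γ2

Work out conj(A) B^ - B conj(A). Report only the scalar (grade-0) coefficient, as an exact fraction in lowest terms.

first term: -763/120 + 377/60*γ1 + 173/20*γ2 - 37/5*γ12
second term: 613/120 + 437/60*γ1 + 137/20*γ2 - 37/5*γ12
Answer: -172/15


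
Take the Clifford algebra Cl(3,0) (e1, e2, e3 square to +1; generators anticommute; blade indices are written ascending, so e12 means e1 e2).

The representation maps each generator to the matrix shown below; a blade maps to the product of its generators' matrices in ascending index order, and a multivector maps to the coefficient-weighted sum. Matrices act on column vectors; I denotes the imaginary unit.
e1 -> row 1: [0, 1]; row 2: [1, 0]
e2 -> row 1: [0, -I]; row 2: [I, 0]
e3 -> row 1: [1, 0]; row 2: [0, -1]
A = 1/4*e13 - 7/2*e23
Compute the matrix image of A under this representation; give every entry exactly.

Bivector images (products of the table entries): rho(e13) = rho(e1)rho(e3) = row 1: [0, -1]; row 2: [1, 0]; rho(e23) = rho(e2)rho(e3) = row 1: [0, I]; row 2: [I, 0].
M = (1/4)*rho(e13) + (-7/2)*rho(e23), summed entrywise:
Answer: row 1: [0, -1/4 - 7*I/2]; row 2: [1/4 - 7*I/2, 0]


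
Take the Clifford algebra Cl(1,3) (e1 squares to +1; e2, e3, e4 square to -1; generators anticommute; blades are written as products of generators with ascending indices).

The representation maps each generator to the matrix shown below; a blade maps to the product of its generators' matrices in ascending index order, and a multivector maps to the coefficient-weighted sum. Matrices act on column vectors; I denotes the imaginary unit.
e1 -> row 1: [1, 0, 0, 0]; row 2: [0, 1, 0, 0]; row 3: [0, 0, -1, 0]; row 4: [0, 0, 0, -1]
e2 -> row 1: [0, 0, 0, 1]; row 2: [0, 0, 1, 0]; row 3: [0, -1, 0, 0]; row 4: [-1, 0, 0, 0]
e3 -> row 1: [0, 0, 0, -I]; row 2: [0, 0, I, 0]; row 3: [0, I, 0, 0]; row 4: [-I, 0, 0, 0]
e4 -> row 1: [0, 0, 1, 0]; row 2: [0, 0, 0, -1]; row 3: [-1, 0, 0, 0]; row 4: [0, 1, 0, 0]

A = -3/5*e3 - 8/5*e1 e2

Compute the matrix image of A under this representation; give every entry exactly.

Bivector images (products of the table entries): rho(e1 e2) = rho(e1)rho(e2) = row 1: [0, 0, 0, 1]; row 2: [0, 0, 1, 0]; row 3: [0, 1, 0, 0]; row 4: [1, 0, 0, 0].
M = (-3/5)*rho(e3) + (-8/5)*rho(e1 e2), summed entrywise:
Answer: row 1: [0, 0, 0, -8/5 + 3*I/5]; row 2: [0, 0, -8/5 - 3*I/5, 0]; row 3: [0, -8/5 - 3*I/5, 0, 0]; row 4: [-8/5 + 3*I/5, 0, 0, 0]


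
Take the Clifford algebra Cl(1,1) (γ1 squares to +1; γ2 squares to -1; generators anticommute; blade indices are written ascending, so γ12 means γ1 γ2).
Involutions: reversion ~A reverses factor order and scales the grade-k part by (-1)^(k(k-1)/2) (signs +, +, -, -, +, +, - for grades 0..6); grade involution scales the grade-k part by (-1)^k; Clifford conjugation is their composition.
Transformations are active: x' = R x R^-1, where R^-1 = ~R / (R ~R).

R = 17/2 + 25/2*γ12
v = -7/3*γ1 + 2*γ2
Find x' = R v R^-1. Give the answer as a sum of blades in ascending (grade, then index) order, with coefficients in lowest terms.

~R = 17/2 - 25/2*γ12, and R ~R = -84, so R^-1 = ~R / (-84).
R v = -269/6*γ1 + 277/6*γ2
Answer: 5749/504*γ1 - 5717/504*γ2


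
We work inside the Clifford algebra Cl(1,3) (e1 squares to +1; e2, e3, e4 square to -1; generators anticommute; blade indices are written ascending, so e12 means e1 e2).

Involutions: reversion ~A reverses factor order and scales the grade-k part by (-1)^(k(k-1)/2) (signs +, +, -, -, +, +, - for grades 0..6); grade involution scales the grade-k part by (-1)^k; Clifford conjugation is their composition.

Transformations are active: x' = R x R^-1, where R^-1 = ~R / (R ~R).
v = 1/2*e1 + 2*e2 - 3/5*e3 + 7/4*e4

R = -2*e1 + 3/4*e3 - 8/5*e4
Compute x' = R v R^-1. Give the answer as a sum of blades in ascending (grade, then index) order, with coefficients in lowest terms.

~R = -2*e1 + 3/4*e3 - 8/5*e4, and R ~R = 351/400, so R^-1 = ~R / (351/400).
R v = 9/4 - 4*e12 + 33/40*e13 - 27/10*e14 - 3/2*e23 + 16/5*e24 + 141/400*e34
Answer: -839/78*e1 - 2*e2 + 289/65*e3 - 1553/156*e4


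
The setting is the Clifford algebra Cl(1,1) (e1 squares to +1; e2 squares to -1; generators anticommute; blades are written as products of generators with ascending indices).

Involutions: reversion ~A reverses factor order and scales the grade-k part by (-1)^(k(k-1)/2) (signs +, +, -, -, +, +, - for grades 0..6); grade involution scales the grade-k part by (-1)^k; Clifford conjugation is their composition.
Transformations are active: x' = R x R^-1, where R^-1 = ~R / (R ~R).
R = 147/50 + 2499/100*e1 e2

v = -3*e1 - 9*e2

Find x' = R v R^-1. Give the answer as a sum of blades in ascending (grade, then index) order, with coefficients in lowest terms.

~R = 147/50 - 2499/100*e1 e2, and R ~R = -1231713/2000, so R^-1 = ~R / (-1231713/2000).
R v = 21609/100*e1 + 4851/100*e2
Answer: 89/95*e1 + 811/95*e2


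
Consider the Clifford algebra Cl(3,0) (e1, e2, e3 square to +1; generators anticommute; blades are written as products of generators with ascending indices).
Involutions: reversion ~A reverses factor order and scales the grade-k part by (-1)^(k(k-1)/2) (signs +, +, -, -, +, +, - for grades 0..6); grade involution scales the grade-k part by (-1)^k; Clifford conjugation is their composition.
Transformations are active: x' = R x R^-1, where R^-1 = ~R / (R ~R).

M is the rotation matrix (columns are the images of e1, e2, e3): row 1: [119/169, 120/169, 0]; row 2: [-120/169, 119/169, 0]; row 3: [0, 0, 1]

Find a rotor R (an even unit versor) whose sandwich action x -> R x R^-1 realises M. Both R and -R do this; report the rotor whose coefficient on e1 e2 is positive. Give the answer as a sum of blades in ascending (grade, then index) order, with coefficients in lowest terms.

Method: write R = a + b12*e1 e2 + b13*e1 e3 + b23*e2 e3 with a^2 + b12^2 + b13^2 + b23^2 = 1 (so R^-1 = ~R). Expanding the columns R e_j ~R gives tr M = 4a^2 - 1 and, from the antisymmetric part, M21 - M12 = -4a*b12, M13 - M31 = 4a*b13, M32 - M23 = -4a*b23.
Here tr M = 407/169, so a^2 = (1 + tr M)/4 = 144/169 and a = ±12/13. Taking a = 12/13: M21 - M12 = -240/169, M13 - M31 = 0, M32 - M23 = 0, giving b12 = 5/13, b13 = 0, b23 = 0, i.e. R = 12/13 + 5/13*e1 e2.
Its e1 e2 coefficient is already positive.
Answer: 12/13 + 5/13*e1 e2. Sheet selection: the two-to-one cover makes ±R indistinguishable at the matrix level (trace 407/169), so uniqueness comes from the required sign on e1 e2.


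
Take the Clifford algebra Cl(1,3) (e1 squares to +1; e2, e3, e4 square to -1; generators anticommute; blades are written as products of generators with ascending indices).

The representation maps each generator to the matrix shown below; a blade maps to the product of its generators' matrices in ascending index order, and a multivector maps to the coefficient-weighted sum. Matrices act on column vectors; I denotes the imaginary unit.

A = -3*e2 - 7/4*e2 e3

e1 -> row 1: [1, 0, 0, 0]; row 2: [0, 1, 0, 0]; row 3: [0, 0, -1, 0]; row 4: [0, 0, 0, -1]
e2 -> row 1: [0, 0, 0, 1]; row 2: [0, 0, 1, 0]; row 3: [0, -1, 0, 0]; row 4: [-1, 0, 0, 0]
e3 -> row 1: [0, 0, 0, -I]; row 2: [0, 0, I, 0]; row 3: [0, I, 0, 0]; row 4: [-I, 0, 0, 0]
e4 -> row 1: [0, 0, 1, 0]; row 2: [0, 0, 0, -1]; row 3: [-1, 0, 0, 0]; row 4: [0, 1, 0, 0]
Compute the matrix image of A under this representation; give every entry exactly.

Bivector images (products of the table entries): rho(e2 e3) = rho(e2)rho(e3) = row 1: [-I, 0, 0, 0]; row 2: [0, I, 0, 0]; row 3: [0, 0, -I, 0]; row 4: [0, 0, 0, I].
M = (-3)*rho(e2) + (-7/4)*rho(e2 e3), summed entrywise:
Answer: row 1: [7*I/4, 0, 0, -3]; row 2: [0, -7*I/4, -3, 0]; row 3: [0, 3, 7*I/4, 0]; row 4: [3, 0, 0, -7*I/4]


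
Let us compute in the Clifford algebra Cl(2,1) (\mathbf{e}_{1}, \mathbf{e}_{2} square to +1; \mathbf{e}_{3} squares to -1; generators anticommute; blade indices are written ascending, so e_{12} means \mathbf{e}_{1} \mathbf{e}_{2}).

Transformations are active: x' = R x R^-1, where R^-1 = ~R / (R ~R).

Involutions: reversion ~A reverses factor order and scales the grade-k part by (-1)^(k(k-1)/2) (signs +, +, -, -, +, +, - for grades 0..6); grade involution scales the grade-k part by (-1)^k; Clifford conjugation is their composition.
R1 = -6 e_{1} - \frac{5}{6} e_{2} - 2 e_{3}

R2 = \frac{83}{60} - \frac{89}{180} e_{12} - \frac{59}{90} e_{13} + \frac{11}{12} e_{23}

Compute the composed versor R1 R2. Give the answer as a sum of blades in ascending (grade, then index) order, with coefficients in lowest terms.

Distribute over the terms of R1 (each basis-blade product reordered to ascending indices, repeated generators contracted through their squares):
(-6 e_{1}) R2 = -\frac{83}{10} e_{1} + \frac{89}{30} e_{2} + \frac{59}{15} e_{3} - \frac{11}{2} e_{123}
(-\frac{5}{6} e_{2}) R2 = -\frac{89}{216} e_{1} - \frac{83}{72} e_{2} - \frac{55}{72} e_{3} - \frac{59}{108} e_{123}
(-2 e_{3}) R2 = \frac{59}{45} e_{1} - \frac{11}{6} e_{2} - \frac{83}{30} e_{3} + \frac{89}{90} e_{123}
Summing the partial products and collecting blades:
Answer: -\frac{7993}{1080} e_{1} - \frac{7}{360} e_{2} + \frac{29}{72} e_{3} - \frac{2731}{540} e_{123}
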